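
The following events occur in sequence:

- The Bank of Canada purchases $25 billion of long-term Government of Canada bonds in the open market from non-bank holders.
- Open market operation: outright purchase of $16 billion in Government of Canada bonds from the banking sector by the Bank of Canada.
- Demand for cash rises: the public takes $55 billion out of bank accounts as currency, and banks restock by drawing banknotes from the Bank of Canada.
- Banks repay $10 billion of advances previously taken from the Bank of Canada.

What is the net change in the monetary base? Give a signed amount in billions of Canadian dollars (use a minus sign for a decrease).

+$31 billion

Bank of Canada balance sheet:
  Assets:      Securities +$41B, Loans to banks −$10B
  Liabilities: Bank reserves −$24B, Currency in circulation +$55B
Monetary base = currency + reserves: +$55B + (−$24B) = +$31 billion.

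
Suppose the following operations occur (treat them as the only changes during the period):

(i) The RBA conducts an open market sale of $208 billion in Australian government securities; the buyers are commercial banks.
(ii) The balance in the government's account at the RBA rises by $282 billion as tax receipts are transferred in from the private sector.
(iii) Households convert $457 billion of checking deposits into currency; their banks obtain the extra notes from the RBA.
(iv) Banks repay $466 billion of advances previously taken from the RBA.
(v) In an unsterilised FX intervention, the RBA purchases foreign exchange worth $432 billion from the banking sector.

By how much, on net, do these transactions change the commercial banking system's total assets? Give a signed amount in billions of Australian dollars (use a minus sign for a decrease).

OMO sale (to banks) $208 billion: just an asset swap on bank balance sheets → 0.
Government account inflow $282 billion: bank balance sheets shrink → −$282B.
Currency withdrawal $457 billion: bank balance sheets shrink → −$457B.
Discount-window repayment $466 billion: bank balance sheets shrink → −$466B.
FX purchase $432 billion: just an asset swap on bank balance sheets → 0.
Net: 0 − 282 − 457 − 466 + 0 = -$1205 billion.

-$1205 billion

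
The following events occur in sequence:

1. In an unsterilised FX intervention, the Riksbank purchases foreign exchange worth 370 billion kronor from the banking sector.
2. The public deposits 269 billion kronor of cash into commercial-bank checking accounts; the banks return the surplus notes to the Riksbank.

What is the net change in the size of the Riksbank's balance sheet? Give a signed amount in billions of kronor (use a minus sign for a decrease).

+370 billion

FX purchase 370 billion kronor: a Riksbank asset is acquired → +370B.
Currency deposit 269 billion kronor: only the composition of liabilities changes → 0.
Net: 370 + 0 = +370 billion.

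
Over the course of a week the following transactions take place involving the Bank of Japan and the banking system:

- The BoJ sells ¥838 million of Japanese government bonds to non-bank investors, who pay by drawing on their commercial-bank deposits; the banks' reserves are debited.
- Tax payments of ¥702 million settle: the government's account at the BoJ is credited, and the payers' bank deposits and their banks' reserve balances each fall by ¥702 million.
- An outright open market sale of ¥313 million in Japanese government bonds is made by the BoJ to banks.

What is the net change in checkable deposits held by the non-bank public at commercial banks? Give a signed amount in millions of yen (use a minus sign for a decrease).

Asset sale (to non-banks) ¥838 million: non-bank counterparties' bank balances fall → −¥838M.
Government account inflow ¥702 million: non-bank counterparties' bank balances fall → −¥702M.
OMO sale (to banks) ¥313 million: the counterparty is a bank, so public deposits are unchanged → 0.
Net: −838 − 702 + 0 = -¥1540 million.

-¥1540 million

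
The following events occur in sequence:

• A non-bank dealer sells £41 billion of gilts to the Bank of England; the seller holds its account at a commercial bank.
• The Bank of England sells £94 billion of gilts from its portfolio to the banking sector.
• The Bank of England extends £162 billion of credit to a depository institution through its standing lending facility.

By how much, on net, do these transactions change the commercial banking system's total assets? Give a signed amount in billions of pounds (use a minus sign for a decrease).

Bank of England balance sheet:
  Assets:      Securities −£53B, Loans to banks +£162B
  Liabilities: Bank reserves +£109B
Commercial banking system:
  Assets:      Reserves at CB +£109B, Securities +£94B
  Liabilities: Checkable deposits +£41B, Borrowings from CB +£162B
Change in total bank assets = +£203 billion.

+£203 billion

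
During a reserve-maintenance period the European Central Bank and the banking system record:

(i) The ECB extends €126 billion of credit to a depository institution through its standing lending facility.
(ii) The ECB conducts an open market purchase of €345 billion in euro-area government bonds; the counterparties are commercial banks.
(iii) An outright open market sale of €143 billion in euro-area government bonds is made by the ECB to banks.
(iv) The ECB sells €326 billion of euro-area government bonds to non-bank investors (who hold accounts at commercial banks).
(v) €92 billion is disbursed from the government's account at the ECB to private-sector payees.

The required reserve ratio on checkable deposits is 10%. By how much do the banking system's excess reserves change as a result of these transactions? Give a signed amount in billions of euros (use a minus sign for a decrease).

Discount-window loan €126 billion: reserves +€126B, deposits 0.
OMO purchase (from banks) €345 billion: reserves +€345B, deposits 0.
OMO sale (to banks) €143 billion: reserves −€143B, deposits 0.
Asset sale (to non-banks) €326 billion: reserves −€326B, deposits −€326B.
Government spending €92 billion: reserves +€92B, deposits +€92B.
Totals: Δreserves = +€94B, Δdeposits = −€234B.
Δrequired reserves = 10% × −€234B = −€23.4B.
Δexcess reserves = Δreserves − Δrequired = +€94B − (−€23.4B) = +€117.4 billion.

+€117.4 billion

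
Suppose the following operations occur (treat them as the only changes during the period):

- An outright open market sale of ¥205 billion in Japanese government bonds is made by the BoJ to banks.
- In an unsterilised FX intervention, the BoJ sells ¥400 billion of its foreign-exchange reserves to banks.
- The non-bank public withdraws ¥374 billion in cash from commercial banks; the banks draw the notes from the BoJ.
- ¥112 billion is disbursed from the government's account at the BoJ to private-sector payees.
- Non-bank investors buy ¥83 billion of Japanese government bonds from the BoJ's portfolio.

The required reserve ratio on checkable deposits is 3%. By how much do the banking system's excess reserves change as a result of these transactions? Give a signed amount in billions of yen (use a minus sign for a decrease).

OMO sale (to banks) ¥205 billion: reserves −¥205B, deposits 0.
FX sale ¥400 billion: reserves −¥400B, deposits 0.
Currency withdrawal ¥374 billion: reserves −¥374B, deposits −¥374B.
Government spending ¥112 billion: reserves +¥112B, deposits +¥112B.
Asset sale (to non-banks) ¥83 billion: reserves −¥83B, deposits −¥83B.
Totals: Δreserves = −¥950B, Δdeposits = −¥345B.
Δrequired reserves = 3% × −¥345B = −¥10.35B.
Δexcess reserves = Δreserves − Δrequired = −¥950B − (−¥10.35B) = -¥939.65 billion.

-¥939.65 billion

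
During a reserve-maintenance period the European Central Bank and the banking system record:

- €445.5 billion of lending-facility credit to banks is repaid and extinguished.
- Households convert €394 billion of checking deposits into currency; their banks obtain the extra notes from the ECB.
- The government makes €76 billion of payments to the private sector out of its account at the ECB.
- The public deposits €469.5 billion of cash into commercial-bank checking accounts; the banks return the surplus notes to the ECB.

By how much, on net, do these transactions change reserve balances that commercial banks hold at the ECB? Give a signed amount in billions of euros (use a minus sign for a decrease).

Discount-window repayment €445.5 billion: repayment is debited from reserves → −€445.5B.
Currency withdrawal €394 billion: banks swap reserves for currency → −€394B.
Government spending €76 billion: government payments flow into bank reserve accounts → +€76B.
Currency deposit €469.5 billion: returned notes are swapped for reserve credit → +€469.5B.
Net: −445.5 − 394 + 76 + 469.5 = -€294 billion.

-€294 billion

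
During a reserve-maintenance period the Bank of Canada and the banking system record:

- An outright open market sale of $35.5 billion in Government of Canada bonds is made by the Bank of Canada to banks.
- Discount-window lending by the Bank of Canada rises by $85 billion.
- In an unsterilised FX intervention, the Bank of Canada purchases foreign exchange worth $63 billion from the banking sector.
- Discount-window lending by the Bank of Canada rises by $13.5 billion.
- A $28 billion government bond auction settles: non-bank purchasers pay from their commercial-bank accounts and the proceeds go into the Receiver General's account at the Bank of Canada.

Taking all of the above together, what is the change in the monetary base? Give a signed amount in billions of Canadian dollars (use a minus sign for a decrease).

+$98 billion

Bank of Canada balance sheet:
  Assets:      Securities −$35.5B, Loans to banks +$98.5B, Foreign assets +$63B
  Liabilities: Bank reserves +$98B, Government deposits +$28B
Commercial banking system:
  Assets:      Reserves at CB +$98B, Securities +$35.5B, Foreign assets −$63B
  Liabilities: Checkable deposits −$28B, Borrowings from CB +$98.5B
Monetary base = currency + reserves: 0 + (+$98B) = +$98 billion.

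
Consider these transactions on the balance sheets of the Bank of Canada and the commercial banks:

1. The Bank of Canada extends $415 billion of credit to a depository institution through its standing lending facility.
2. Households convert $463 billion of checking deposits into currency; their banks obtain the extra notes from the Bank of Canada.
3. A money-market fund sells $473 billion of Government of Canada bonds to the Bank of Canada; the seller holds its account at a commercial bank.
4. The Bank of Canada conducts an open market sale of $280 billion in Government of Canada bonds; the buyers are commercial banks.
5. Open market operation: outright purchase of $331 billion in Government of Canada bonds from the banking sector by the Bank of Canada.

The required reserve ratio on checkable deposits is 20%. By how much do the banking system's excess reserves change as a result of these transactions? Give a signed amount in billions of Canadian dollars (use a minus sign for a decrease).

Discount-window loan $415 billion: reserves +$415B, deposits 0.
Currency withdrawal $463 billion: reserves −$463B, deposits −$463B.
Asset purchase (from non-banks) $473 billion: reserves +$473B, deposits +$473B.
OMO sale (to banks) $280 billion: reserves −$280B, deposits 0.
OMO purchase (from banks) $331 billion: reserves +$331B, deposits 0.
Totals: Δreserves = +$476B, Δdeposits = +$10B.
Δrequired reserves = 20% × +$10B = +$2B.
Δexcess reserves = Δreserves − Δrequired = +$476B − (+$2B) = +$474 billion.

+$474 billion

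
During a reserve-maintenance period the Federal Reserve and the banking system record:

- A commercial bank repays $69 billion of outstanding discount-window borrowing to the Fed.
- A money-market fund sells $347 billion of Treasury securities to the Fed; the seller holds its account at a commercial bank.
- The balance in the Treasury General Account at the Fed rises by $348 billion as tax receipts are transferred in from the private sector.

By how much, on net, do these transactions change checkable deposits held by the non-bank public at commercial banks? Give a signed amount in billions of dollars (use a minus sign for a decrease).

-$1 billion

Discount-window repayment $69 billion: the counterparty is a bank, so public deposits are unchanged → 0.
Asset purchase (from non-banks) $347 billion: non-bank counterparties' bank balances rise → +$347B.
Government account inflow $348 billion: non-bank counterparties' bank balances fall → −$348B.
Net: 0 + 347 − 348 = -$1 billion.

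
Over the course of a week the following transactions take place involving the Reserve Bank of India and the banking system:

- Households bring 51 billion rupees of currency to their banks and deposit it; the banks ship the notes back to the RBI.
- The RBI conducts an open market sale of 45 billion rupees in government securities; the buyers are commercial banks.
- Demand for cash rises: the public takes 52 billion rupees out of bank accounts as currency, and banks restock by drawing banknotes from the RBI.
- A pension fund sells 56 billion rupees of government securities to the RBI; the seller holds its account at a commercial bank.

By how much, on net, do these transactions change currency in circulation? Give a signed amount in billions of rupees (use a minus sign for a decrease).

+1 billion

RBI balance sheet:
  Assets:      Securities +11B
  Liabilities: Bank reserves +10B, Currency in circulation +1B
So the change in currency in circulation is +1 billion.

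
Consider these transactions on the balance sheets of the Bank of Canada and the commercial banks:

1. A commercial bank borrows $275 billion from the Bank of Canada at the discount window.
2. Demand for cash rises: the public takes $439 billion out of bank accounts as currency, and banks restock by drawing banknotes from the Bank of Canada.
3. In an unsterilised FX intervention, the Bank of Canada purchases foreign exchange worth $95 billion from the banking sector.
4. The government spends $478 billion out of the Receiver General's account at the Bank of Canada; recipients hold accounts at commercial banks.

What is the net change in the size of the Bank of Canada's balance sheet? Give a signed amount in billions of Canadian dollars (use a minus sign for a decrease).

+$370 billion

Discount-window loan $275 billion: a Bank of Canada asset is acquired → +$275B.
Currency withdrawal $439 billion: only the composition of liabilities changes → 0.
FX purchase $95 billion: a Bank of Canada asset is acquired → +$95B.
Government spending $478 billion: only the composition of liabilities changes → 0.
Net: 275 + 0 + 95 + 0 = +$370 billion.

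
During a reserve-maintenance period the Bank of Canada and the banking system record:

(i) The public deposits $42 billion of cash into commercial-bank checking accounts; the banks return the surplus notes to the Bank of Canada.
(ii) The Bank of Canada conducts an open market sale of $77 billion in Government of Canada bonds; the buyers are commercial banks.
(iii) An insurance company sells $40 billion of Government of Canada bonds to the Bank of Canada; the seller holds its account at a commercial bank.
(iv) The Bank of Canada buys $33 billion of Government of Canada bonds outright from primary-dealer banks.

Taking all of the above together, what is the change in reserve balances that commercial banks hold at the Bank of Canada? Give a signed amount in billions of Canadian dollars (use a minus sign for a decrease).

Bank of Canada balance sheet:
  Assets:      Securities −$4B
  Liabilities: Bank reserves +$38B, Currency in circulation −$42B
Commercial banking system:
  Assets:      Reserves at CB +$38B, Securities +$44B
  Liabilities: Checkable deposits +$82B
So the change in reserve balances that commercial banks hold at the Bank of Canada is +$38 billion.

+$38 billion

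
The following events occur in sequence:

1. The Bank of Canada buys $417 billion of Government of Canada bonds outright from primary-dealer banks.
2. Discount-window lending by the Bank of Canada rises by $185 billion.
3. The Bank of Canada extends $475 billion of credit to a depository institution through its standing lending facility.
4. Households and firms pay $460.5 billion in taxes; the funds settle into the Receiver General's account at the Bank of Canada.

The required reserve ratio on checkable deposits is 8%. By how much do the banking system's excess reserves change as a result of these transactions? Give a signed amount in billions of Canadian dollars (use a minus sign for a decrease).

+$653.34 billion

OMO purchase (from banks) $417 billion: reserves +$417B, deposits 0.
Discount-window loan $185 billion: reserves +$185B, deposits 0.
Discount-window loan $475 billion: reserves +$475B, deposits 0.
Government account inflow $460.5 billion: reserves −$460.5B, deposits −$460.5B.
Totals: Δreserves = +$616.5B, Δdeposits = −$460.5B.
Δrequired reserves = 8% × −$460.5B = −$36.84B.
Δexcess reserves = Δreserves − Δrequired = +$616.5B − (−$36.84B) = +$653.34 billion.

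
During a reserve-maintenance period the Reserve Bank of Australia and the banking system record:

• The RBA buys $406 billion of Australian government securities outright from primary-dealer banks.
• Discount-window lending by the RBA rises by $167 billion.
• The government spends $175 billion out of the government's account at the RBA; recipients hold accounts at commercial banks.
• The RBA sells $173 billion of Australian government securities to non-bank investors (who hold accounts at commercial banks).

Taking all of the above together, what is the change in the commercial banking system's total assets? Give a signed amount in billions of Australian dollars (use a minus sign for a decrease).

OMO purchase (from banks) $406 billion: just an asset swap on bank balance sheets → 0.
Discount-window loan $167 billion: bank balance sheets expand → +$167B.
Government spending $175 billion: bank balance sheets expand → +$175B.
Asset sale (to non-banks) $173 billion: bank balance sheets shrink → −$173B.
Net: 0 + 167 + 175 − 173 = +$169 billion.

+$169 billion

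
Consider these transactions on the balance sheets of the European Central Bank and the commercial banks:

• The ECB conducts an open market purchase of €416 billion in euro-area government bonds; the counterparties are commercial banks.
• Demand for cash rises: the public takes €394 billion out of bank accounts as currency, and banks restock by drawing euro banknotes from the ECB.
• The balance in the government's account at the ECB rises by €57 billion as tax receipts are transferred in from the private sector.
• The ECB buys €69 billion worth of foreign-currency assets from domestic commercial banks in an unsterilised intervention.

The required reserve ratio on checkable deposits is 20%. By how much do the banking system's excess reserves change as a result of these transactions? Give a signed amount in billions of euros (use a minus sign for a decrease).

OMO purchase (from banks) €416 billion: reserves +€416B, deposits 0.
Currency withdrawal €394 billion: reserves −€394B, deposits −€394B.
Government account inflow €57 billion: reserves −€57B, deposits −€57B.
FX purchase €69 billion: reserves +€69B, deposits 0.
Totals: Δreserves = +€34B, Δdeposits = −€451B.
Δrequired reserves = 20% × −€451B = −€90.2B.
Δexcess reserves = Δreserves − Δrequired = +€34B − (−€90.2B) = +€124.2 billion.

+€124.2 billion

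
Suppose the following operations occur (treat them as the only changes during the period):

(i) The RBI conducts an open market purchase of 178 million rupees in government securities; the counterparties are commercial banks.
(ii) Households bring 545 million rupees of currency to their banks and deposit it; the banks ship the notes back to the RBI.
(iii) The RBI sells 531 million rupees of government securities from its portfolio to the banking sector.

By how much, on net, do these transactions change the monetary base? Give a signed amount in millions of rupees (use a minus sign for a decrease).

OMO purchase (from banks) 178 million rupees: RBI balance sheet expands → +178M.
Currency deposit 545 million rupees: just a shift between currency and reserves — both are base money → 0.
OMO sale (to banks) 531 million rupees: RBI balance sheet contracts → −531M.
Net: 178 + 0 − 531 = -353 million.

-353 million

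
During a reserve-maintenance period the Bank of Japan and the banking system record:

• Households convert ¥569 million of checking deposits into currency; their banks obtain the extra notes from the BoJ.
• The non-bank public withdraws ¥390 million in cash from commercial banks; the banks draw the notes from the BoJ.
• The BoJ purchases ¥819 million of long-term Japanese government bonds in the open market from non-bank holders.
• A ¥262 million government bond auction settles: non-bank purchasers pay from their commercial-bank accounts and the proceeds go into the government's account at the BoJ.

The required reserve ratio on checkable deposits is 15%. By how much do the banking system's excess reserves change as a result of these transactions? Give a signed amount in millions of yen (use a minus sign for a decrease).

Currency withdrawal ¥569 million: reserves −¥569M, deposits −¥569M.
Currency withdrawal ¥390 million: reserves −¥390M, deposits −¥390M.
Asset purchase (from non-banks) ¥819 million: reserves +¥819M, deposits +¥819M.
Government account inflow ¥262 million: reserves −¥262M, deposits −¥262M.
Totals: Δreserves = −¥402M, Δdeposits = −¥402M.
Δrequired reserves = 15% × −¥402M = −¥60.3M.
Δexcess reserves = Δreserves − Δrequired = −¥402M − (−¥60.3M) = -¥341.7 million.

-¥341.7 million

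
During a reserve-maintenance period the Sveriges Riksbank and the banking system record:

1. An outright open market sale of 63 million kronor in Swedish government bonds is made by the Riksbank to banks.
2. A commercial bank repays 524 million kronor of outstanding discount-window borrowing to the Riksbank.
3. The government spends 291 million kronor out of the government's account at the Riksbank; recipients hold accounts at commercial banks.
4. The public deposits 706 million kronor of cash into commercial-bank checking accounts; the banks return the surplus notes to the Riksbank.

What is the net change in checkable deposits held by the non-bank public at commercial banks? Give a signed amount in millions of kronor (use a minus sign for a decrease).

Riksbank balance sheet:
  Assets:      Securities −63M, Loans to banks −524M
  Liabilities: Bank reserves +410M, Currency in circulation −706M, Government deposits −291M
Commercial banking system:
  Assets:      Reserves at CB +410M, Securities +63M
  Liabilities: Checkable deposits +997M, Borrowings from CB −524M
So the change in checkable deposits held by the non-bank public at commercial banks is +997 million.

+997 million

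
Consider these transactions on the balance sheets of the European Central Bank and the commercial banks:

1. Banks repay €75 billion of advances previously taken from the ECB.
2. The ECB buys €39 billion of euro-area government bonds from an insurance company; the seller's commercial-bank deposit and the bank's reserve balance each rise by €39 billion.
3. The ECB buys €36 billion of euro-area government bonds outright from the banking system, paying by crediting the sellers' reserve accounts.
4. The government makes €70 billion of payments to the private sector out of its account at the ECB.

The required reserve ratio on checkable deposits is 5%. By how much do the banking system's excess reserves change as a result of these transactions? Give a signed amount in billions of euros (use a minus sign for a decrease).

+€64.55 billion

Discount-window repayment €75 billion: reserves −€75B, deposits 0.
Asset purchase (from non-banks) €39 billion: reserves +€39B, deposits +€39B.
OMO purchase (from banks) €36 billion: reserves +€36B, deposits 0.
Government spending €70 billion: reserves +€70B, deposits +€70B.
Totals: Δreserves = +€70B, Δdeposits = +€109B.
Δrequired reserves = 5% × +€109B = +€5.45B.
Δexcess reserves = Δreserves − Δrequired = +€70B − (+€5.45B) = +€64.55 billion.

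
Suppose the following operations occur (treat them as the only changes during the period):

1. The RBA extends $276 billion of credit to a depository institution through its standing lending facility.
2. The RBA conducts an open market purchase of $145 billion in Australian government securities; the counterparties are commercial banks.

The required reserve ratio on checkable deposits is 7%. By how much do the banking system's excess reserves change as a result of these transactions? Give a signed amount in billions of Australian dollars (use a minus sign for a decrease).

+$421 billion

Discount-window loan $276 billion: reserves +$276B, deposits 0.
OMO purchase (from banks) $145 billion: reserves +$145B, deposits 0.
Totals: Δreserves = +$421B, Δdeposits = 0.
Δrequired reserves = 7% × 0 = 0.
Δexcess reserves = Δreserves − Δrequired = +$421B − (0) = +$421 billion.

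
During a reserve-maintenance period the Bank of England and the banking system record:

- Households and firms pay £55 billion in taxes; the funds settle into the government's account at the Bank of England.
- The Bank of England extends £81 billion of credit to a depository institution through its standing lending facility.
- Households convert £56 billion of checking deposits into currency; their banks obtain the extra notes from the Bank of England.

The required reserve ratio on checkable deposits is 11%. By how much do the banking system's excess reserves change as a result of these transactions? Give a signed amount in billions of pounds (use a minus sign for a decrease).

-£17.79 billion

Government account inflow £55 billion: reserves −£55B, deposits −£55B.
Discount-window loan £81 billion: reserves +£81B, deposits 0.
Currency withdrawal £56 billion: reserves −£56B, deposits −£56B.
Totals: Δreserves = −£30B, Δdeposits = −£111B.
Δrequired reserves = 11% × −£111B = −£12.21B.
Δexcess reserves = Δreserves − Δrequired = −£30B − (−£12.21B) = -£17.79 billion.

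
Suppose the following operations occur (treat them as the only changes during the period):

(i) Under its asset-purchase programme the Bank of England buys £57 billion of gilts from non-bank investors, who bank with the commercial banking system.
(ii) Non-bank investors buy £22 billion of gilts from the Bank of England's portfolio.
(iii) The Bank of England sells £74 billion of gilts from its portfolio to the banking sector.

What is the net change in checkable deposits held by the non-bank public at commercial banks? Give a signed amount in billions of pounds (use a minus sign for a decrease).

Bank of England balance sheet:
  Assets:      Securities −£39B
  Liabilities: Bank reserves −£39B
Commercial banking system:
  Assets:      Reserves at CB −£39B, Securities +£74B
  Liabilities: Checkable deposits +£35B
So the change in checkable deposits held by the non-bank public at commercial banks is +£35 billion.

+£35 billion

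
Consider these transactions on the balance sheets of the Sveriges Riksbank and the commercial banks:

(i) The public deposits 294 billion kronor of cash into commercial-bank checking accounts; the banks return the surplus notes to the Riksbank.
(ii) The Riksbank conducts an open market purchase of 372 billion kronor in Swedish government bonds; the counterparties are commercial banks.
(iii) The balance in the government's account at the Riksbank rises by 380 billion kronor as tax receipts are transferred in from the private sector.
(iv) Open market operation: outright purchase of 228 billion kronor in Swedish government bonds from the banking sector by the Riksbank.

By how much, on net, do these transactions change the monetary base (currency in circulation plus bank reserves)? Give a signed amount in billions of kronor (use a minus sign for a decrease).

Riksbank balance sheet:
  Assets:      Securities +600B
  Liabilities: Bank reserves +514B, Currency in circulation −294B, Government deposits +380B
Commercial banking system:
  Assets:      Reserves at CB +514B, Securities −600B
  Liabilities: Checkable deposits −86B
Monetary base = currency + reserves: −294B + (+514B) = +220 billion.

+220 billion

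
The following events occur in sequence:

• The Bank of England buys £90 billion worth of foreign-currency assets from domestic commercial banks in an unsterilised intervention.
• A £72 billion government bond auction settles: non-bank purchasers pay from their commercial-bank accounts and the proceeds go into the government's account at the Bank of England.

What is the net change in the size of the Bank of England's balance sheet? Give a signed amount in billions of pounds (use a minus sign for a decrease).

+£90 billion

Bank of England balance sheet:
  Assets:      Foreign assets +£90B
  Liabilities: Bank reserves +£18B, Government deposits +£72B
Commercial banking system:
  Assets:      Reserves at CB +£18B, Foreign assets −£90B
  Liabilities: Checkable deposits −£72B
Change in total Bank of England assets = +£90 billion.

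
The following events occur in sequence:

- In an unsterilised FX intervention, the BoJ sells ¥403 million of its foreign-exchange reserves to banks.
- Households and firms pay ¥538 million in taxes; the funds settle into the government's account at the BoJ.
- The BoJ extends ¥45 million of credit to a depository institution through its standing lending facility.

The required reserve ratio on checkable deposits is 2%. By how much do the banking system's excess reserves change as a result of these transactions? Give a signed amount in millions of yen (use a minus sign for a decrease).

-¥885.24 million

FX sale ¥403 million: reserves −¥403M, deposits 0.
Government account inflow ¥538 million: reserves −¥538M, deposits −¥538M.
Discount-window loan ¥45 million: reserves +¥45M, deposits 0.
Totals: Δreserves = −¥896M, Δdeposits = −¥538M.
Δrequired reserves = 2% × −¥538M = −¥10.76M.
Δexcess reserves = Δreserves − Δrequired = −¥896M − (−¥10.76M) = -¥885.24 million.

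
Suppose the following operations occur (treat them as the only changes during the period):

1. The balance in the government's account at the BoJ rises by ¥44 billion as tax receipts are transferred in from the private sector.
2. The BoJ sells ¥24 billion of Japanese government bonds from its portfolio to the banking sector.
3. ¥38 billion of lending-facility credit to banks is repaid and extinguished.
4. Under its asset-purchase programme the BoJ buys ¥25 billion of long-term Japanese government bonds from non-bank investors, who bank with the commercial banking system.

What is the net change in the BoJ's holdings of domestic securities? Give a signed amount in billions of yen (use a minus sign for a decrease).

BoJ balance sheet:
  Assets:      Securities +¥1B, Loans to banks −¥38B
  Liabilities: Bank reserves −¥81B, Government deposits +¥44B
Commercial banking system:
  Assets:      Reserves at CB −¥81B, Securities +¥24B
  Liabilities: Checkable deposits −¥19B, Borrowings from CB −¥38B
So the change in the BoJ's holdings of domestic securities is +¥1 billion.

+¥1 billion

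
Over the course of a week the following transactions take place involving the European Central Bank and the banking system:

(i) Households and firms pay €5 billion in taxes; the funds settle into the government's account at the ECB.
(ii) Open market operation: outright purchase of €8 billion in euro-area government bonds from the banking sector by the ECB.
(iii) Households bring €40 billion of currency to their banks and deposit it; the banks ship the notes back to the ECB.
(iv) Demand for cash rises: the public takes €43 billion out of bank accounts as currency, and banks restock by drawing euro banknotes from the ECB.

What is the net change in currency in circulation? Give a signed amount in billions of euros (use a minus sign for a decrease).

+€3 billion

Government account inflow €5 billion: no currency enters or leaves circulation → 0.
OMO purchase (from banks) €8 billion: no currency enters or leaves circulation → 0.
Currency deposit €40 billion: notes return to the central bank → −€40B.
Currency withdrawal €43 billion: notes leave the central bank → +€43B.
Net: 0 + 0 − 40 + 43 = +€3 billion.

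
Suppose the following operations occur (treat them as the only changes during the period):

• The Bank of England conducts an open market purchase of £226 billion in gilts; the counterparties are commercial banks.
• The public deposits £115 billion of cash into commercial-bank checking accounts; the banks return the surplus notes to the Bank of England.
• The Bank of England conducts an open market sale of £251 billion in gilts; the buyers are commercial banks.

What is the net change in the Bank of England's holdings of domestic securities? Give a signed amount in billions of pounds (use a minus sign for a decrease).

-£25 billion

OMO purchase (from banks) £226 billion: securities added to the Bank of England's portfolio → +£226B.
Currency deposit £115 billion: the Bank of England's securities portfolio is untouched → 0.
OMO sale (to banks) £251 billion: securities removed from the Bank of England's portfolio → −£251B.
Net: 226 + 0 − 251 = -£25 billion.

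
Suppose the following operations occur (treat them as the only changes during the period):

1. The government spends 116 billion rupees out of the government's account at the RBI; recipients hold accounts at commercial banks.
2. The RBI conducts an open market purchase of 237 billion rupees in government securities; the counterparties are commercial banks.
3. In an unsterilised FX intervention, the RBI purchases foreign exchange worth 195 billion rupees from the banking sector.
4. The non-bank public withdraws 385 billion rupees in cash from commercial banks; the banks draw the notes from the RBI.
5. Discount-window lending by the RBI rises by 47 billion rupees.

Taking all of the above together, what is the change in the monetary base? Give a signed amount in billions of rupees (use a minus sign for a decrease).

RBI balance sheet:
  Assets:      Securities +237B, Loans to banks +47B, Foreign assets +195B
  Liabilities: Bank reserves +210B, Currency in circulation +385B, Government deposits −116B
Monetary base = currency + reserves: +385B + (+210B) = +595 billion.

+595 billion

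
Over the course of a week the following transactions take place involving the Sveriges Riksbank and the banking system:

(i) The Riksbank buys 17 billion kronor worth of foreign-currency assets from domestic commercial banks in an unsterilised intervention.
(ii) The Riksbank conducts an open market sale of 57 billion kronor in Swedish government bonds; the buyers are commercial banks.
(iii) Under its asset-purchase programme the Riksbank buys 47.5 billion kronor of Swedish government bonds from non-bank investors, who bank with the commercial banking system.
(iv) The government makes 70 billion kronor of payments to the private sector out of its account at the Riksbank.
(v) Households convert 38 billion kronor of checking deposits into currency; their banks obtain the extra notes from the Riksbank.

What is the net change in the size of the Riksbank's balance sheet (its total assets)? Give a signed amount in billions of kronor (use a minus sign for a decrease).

+7.5 billion

Riksbank balance sheet:
  Assets:      Securities −9.5B, Foreign assets +17B
  Liabilities: Bank reserves +39.5B, Currency in circulation +38B, Government deposits −70B
Commercial banking system:
  Assets:      Reserves at CB +39.5B, Securities +57B, Foreign assets −17B
  Liabilities: Checkable deposits +79.5B
Change in total Riksbank assets = +7.5 billion.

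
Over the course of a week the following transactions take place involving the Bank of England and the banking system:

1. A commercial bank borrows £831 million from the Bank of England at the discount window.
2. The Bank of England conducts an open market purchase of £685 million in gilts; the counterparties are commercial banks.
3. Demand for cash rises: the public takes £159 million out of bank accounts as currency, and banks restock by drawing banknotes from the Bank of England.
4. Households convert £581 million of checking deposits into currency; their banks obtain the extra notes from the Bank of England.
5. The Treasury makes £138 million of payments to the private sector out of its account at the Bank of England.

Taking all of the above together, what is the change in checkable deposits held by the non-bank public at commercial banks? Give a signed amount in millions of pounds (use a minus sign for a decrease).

Discount-window loan £831 million: the counterparty is a bank, so public deposits are unchanged → 0.
OMO purchase (from banks) £685 million: the counterparty is a bank, so public deposits are unchanged → 0.
Currency withdrawal £159 million: non-bank counterparties' bank balances fall → −£159M.
Currency withdrawal £581 million: non-bank counterparties' bank balances fall → −£581M.
Government spending £138 million: non-bank counterparties' bank balances rise → +£138M.
Net: 0 + 0 − 159 − 581 + 138 = -£602 million.

-£602 million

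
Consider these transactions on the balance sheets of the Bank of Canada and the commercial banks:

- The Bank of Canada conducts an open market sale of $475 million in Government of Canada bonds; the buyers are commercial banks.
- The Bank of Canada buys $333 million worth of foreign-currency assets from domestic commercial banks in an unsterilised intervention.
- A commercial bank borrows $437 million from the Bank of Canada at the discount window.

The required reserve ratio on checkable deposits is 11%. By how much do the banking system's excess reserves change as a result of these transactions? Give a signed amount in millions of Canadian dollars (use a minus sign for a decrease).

+$295 million

OMO sale (to banks) $475 million: reserves −$475M, deposits 0.
FX purchase $333 million: reserves +$333M, deposits 0.
Discount-window loan $437 million: reserves +$437M, deposits 0.
Totals: Δreserves = +$295M, Δdeposits = 0.
Δrequired reserves = 11% × 0 = 0.
Δexcess reserves = Δreserves − Δrequired = +$295M − (0) = +$295 million.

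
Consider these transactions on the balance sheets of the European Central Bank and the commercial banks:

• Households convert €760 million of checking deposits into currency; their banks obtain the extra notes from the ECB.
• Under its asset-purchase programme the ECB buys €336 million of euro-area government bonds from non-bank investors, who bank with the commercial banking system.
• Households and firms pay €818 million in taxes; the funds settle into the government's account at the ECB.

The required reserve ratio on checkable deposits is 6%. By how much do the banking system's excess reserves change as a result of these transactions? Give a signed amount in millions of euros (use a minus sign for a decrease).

Currency withdrawal €760 million: reserves −€760M, deposits −€760M.
Asset purchase (from non-banks) €336 million: reserves +€336M, deposits +€336M.
Government account inflow €818 million: reserves −€818M, deposits −€818M.
Totals: Δreserves = −€1242M, Δdeposits = −€1242M.
Δrequired reserves = 6% × −€1242M = −€74.52M.
Δexcess reserves = Δreserves − Δrequired = −€1242M − (−€74.52M) = -€1167.48 million.

-€1167.48 million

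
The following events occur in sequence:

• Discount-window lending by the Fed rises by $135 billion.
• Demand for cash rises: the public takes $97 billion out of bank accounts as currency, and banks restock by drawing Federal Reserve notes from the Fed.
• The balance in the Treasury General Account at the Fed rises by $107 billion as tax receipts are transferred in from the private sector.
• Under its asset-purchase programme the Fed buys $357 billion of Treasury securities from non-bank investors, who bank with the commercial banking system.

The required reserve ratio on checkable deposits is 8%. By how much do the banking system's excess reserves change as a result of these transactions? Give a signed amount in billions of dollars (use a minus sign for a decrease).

Discount-window loan $135 billion: reserves +$135B, deposits 0.
Currency withdrawal $97 billion: reserves −$97B, deposits −$97B.
Government account inflow $107 billion: reserves −$107B, deposits −$107B.
Asset purchase (from non-banks) $357 billion: reserves +$357B, deposits +$357B.
Totals: Δreserves = +$288B, Δdeposits = +$153B.
Δrequired reserves = 8% × +$153B = +$12.24B.
Δexcess reserves = Δreserves − Δrequired = +$288B − (+$12.24B) = +$275.76 billion.

+$275.76 billion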